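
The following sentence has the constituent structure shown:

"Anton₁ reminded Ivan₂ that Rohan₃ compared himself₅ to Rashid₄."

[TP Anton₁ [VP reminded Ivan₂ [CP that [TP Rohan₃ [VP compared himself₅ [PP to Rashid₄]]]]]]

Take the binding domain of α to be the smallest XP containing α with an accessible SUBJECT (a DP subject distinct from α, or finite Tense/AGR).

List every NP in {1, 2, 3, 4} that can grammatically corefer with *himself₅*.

*himself* is an anaphor, so Principle A applies: it must be bound in its binding domain.
Binding domain of *himself₅*: the embedded TP, whose subject is Rohan₃.
*Anton₁* c-commands the anaphor but is outside its binding domain → cannot satisfy Principle A.
*Ivan₂* c-commands the anaphor but is outside its binding domain → cannot satisfy Principle A.
*Rohan₃* c-commands the anaphor within its binding domain → licit binder.
*Rashid₄* does not c-command the anaphor → cannot bind it.

{3}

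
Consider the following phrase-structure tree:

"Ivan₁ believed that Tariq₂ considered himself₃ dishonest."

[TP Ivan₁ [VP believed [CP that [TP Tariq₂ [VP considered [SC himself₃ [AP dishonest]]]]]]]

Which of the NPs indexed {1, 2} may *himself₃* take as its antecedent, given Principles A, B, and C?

{2}

*himself* is an anaphor, so Principle A applies: it must be bound in its binding domain.
Binding domain of *himself₃*: the embedded TP, whose subject is Tariq₂.
*Ivan₁* c-commands the anaphor but is outside its binding domain → cannot satisfy Principle A.
*Tariq₂* c-commands the anaphor within its binding domain → licit binder.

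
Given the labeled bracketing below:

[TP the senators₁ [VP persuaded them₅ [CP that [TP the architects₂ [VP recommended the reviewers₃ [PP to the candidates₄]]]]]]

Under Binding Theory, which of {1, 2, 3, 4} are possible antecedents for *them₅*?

none

*them* is a pronoun, so Principle B applies: it must be free in its binding domain.
Binding domain of *them₅*: the matrix TP, whose subject is the senators₁.
*the senators₁* c-commands the pronoun within its binding domain → coindexation would violate Principle B.
*the architects₂*: the pronoun c-commands this R-expression → coindexation would violate Principle C on *the architects₂*.
*the reviewers₃*: the pronoun c-commands this R-expression → coindexation would violate Principle C on *the reviewers₃*.
*the candidates₄*: the pronoun c-commands this R-expression → coindexation would violate Principle C on *the candidates₄*.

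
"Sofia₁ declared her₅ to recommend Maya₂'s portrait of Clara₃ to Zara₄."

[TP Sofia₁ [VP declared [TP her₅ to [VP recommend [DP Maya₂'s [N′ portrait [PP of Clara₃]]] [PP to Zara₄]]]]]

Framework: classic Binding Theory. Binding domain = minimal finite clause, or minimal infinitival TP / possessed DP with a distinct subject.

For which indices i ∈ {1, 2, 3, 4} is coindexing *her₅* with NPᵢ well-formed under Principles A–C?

*her* is a pronoun, so Principle B applies: it must be free in its binding domain.
Binding domain of *her₅*: the matrix TP, whose subject is Sofia₁.
*Sofia₁* c-commands the pronoun within its binding domain → coindexation would violate Principle B.
*Maya₂*: the pronoun c-commands this R-expression → coindexation would violate Principle C on *Maya₂*.
*Clara₃*: the pronoun c-commands this R-expression → coindexation would violate Principle C on *Clara₃*.
*Zara₄*: the pronoun c-commands this R-expression → coindexation would violate Principle C on *Zara₄*.

none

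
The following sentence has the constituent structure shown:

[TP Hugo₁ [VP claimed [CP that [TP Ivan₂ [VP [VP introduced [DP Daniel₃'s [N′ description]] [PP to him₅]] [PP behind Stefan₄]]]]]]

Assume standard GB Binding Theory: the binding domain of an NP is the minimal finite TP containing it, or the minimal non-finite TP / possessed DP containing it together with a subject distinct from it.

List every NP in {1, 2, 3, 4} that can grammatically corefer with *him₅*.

*him* is a pronoun, so Principle B applies: it must be free in its binding domain.
Binding domain of *him₅*: the embedded TP, whose subject is Ivan₂.
*Hugo₁* c-commands the pronoun but from outside its binding domain, and is not c-commanded by it → coindexation permitted.
*Ivan₂* c-commands the pronoun within its binding domain → coindexation would violate Principle B.
*Daniel₃* and the pronoun do not c-command one another → neither Principle B nor Principle C is at stake; coindexation permitted.
*Stefan₄* and the pronoun do not c-command one another → neither Principle B nor Principle C is at stake; coindexation permitted.

{1, 3, 4}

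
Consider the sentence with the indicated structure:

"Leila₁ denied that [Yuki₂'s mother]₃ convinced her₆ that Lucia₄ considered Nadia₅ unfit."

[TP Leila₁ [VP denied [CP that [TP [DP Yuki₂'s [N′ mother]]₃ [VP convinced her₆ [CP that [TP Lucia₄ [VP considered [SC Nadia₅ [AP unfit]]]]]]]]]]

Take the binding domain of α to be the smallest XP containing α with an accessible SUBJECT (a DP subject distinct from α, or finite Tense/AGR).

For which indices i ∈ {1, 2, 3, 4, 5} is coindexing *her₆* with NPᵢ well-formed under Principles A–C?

*her* is a pronoun, so Principle B applies: it must be free in its binding domain.
Binding domain of *her₆*: the embedded TP, whose subject is [Yuki₂'s mother]₃.
*Leila₁* c-commands the pronoun but from outside its binding domain, and is not c-commanded by it → coindexation permitted.
*Yuki₂* and the pronoun do not c-command one another → neither Principle B nor Principle C is at stake; coindexation permitted.
*[Yuki₂'s mother]₃* c-commands the pronoun within its binding domain → coindexation would violate Principle B.
*Lucia₄*: the pronoun c-commands this R-expression → coindexation would violate Principle C on *Lucia₄*.
*Nadia₅*: the pronoun c-commands this R-expression → coindexation would violate Principle C on *Nadia₅*.

{1, 2}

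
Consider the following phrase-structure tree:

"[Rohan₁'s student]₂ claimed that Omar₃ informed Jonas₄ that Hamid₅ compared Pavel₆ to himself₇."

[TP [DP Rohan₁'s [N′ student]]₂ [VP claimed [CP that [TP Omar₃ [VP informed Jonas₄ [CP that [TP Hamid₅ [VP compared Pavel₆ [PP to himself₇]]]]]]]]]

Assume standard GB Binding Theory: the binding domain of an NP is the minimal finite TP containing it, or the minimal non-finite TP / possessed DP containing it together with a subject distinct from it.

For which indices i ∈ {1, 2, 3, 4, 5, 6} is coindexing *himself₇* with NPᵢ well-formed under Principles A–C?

{5, 6}

*himself* is an anaphor, so Principle A applies: it must be bound in its binding domain.
Binding domain of *himself₇*: the embedded TP, whose subject is Hamid₅.
*Rohan₁* does not c-command the anaphor → cannot bind it.
*[Rohan₁'s student]₂* c-commands the anaphor but is outside its binding domain → cannot satisfy Principle A.
*Omar₃* c-commands the anaphor but is outside its binding domain → cannot satisfy Principle A.
*Jonas₄* c-commands the anaphor but is outside its binding domain → cannot satisfy Principle A.
*Hamid₅* c-commands the anaphor within its binding domain → licit binder.
*Pavel₆* c-commands the anaphor within its binding domain → licit binder.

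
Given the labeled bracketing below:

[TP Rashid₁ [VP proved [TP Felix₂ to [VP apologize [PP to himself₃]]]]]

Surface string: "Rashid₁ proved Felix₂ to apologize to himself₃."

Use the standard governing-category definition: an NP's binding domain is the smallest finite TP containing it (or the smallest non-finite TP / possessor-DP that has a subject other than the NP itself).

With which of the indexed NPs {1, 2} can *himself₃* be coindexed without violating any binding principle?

*himself* is an anaphor, so Principle A applies: it must be bound in its binding domain.
Binding domain of *himself₃*: the embedded TP, whose subject is Felix₂.
*Rashid₁* c-commands the anaphor but is outside its binding domain → cannot satisfy Principle A.
*Felix₂* c-commands the anaphor within its binding domain → licit binder.

{2}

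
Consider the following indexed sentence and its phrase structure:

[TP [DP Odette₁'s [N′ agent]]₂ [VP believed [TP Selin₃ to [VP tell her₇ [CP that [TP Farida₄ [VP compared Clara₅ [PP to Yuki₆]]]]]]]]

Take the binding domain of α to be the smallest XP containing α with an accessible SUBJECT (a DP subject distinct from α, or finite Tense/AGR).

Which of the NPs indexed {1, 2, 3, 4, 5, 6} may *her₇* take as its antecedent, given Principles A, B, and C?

*her* is a pronoun, so Principle B applies: it must be free in its binding domain.
Binding domain of *her₇*: the embedded TP, whose subject is Selin₃.
*Odette₁* and the pronoun do not c-command one another → neither Principle B nor Principle C is at stake; coindexation permitted.
*[Odette₁'s agent]₂* c-commands the pronoun but from outside its binding domain, and is not c-commanded by it → coindexation permitted.
*Selin₃* c-commands the pronoun within its binding domain → coindexation would violate Principle B.
*Farida₄*: the pronoun c-commands this R-expression → coindexation would violate Principle C on *Farida₄*.
*Clara₅*: the pronoun c-commands this R-expression → coindexation would violate Principle C on *Clara₅*.
*Yuki₆*: the pronoun c-commands this R-expression → coindexation would violate Principle C on *Yuki₆*.

{1, 2}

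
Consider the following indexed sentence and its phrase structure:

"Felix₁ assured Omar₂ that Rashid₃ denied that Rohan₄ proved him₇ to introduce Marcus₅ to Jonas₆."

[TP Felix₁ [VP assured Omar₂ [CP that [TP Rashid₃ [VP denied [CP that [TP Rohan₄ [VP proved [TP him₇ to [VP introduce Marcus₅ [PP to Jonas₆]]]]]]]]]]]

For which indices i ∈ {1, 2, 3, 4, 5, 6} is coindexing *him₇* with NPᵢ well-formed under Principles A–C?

*him* is a pronoun, so Principle B applies: it must be free in its binding domain.
Binding domain of *him₇*: the embedded TP, whose subject is Rohan₄.
*Felix₁* c-commands the pronoun but from outside its binding domain, and is not c-commanded by it → coindexation permitted.
*Omar₂* c-commands the pronoun but from outside its binding domain, and is not c-commanded by it → coindexation permitted.
*Rashid₃* c-commands the pronoun but from outside its binding domain, and is not c-commanded by it → coindexation permitted.
*Rohan₄* c-commands the pronoun within its binding domain → coindexation would violate Principle B.
*Marcus₅*: the pronoun c-commands this R-expression → coindexation would violate Principle C on *Marcus₅*.
*Jonas₆*: the pronoun c-commands this R-expression → coindexation would violate Principle C on *Jonas₆*.

{1, 2, 3}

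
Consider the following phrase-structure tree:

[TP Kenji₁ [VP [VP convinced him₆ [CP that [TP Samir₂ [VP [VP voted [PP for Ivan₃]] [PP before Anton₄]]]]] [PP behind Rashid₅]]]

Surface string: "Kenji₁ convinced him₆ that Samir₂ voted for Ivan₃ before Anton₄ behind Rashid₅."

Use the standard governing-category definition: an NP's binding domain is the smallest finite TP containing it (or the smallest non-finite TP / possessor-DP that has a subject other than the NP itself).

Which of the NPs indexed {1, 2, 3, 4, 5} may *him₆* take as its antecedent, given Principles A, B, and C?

*him* is a pronoun, so Principle B applies: it must be free in its binding domain.
Binding domain of *him₆*: the matrix TP, whose subject is Kenji₁.
*Kenji₁* c-commands the pronoun within its binding domain → coindexation would violate Principle B.
*Samir₂*: the pronoun c-commands this R-expression → coindexation would violate Principle C on *Samir₂*.
*Ivan₃*: the pronoun c-commands this R-expression → coindexation would violate Principle C on *Ivan₃*.
*Anton₄*: the pronoun c-commands this R-expression → coindexation would violate Principle C on *Anton₄*.
*Rashid₅* and the pronoun do not c-command one another → neither Principle B nor Principle C is at stake; coindexation permitted.

{5}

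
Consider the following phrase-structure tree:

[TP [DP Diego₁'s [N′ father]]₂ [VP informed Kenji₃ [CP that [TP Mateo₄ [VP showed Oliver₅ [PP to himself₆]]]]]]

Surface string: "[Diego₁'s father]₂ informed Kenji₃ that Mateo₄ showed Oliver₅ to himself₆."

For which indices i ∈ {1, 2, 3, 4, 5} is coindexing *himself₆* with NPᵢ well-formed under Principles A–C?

*himself* is an anaphor, so Principle A applies: it must be bound in its binding domain.
Binding domain of *himself₆*: the embedded TP, whose subject is Mateo₄.
*Diego₁* does not c-command the anaphor → cannot bind it.
*[Diego₁'s father]₂* c-commands the anaphor but is outside its binding domain → cannot satisfy Principle A.
*Kenji₃* c-commands the anaphor but is outside its binding domain → cannot satisfy Principle A.
*Mateo₄* c-commands the anaphor within its binding domain → licit binder.
*Oliver₅* c-commands the anaphor within its binding domain → licit binder.

{4, 5}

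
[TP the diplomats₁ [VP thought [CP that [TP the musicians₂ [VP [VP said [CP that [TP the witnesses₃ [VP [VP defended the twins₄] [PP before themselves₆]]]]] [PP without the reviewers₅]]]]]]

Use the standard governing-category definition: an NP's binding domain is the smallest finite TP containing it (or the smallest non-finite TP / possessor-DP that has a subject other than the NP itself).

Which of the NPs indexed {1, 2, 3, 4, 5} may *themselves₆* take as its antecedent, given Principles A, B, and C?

{3}

*themselves* is an anaphor, so Principle A applies: it must be bound in its binding domain.
Binding domain of *themselves₆*: the embedded TP, whose subject is the witnesses₃.
*the diplomats₁* c-commands the anaphor but is outside its binding domain → cannot satisfy Principle A.
*the musicians₂* c-commands the anaphor but is outside its binding domain → cannot satisfy Principle A.
*the witnesses₃* c-commands the anaphor within its binding domain → licit binder.
*the twins₄* does not c-command the anaphor → cannot bind it.
*the reviewers₅* does not c-command the anaphor → cannot bind it.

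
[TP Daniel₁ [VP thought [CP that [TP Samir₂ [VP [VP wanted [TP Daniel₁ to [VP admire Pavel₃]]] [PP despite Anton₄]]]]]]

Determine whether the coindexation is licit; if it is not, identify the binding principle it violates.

Principle C

The two coindexed NPs are *Daniel₁* (the lower occurrence) and *Daniel₁* (the higher occurrence).
*Daniel₁* (the lower occurrence) is an R-expression. Principle C requires it to be free everywhere.
*Daniel₁* (the higher occurrence) c-commands it and carries the same index.
The R-expression is bound → Principle C violation.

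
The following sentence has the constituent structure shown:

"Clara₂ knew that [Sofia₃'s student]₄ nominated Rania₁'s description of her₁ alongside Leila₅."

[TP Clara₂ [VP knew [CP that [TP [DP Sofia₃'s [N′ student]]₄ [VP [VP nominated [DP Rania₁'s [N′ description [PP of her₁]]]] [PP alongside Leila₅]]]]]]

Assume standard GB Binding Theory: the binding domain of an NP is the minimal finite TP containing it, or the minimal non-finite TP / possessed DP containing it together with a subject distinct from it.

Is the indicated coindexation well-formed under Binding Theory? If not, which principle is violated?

Principle B

The two coindexed NPs are *Rania₁* and *her₁*.
*her₁* is a pronoun. Its binding domain is the possessed DP, whose subject is Rania₁.
*Rania₁* c-commands it within that domain and carries the same index.
The pronoun is locally bound → Principle B violation.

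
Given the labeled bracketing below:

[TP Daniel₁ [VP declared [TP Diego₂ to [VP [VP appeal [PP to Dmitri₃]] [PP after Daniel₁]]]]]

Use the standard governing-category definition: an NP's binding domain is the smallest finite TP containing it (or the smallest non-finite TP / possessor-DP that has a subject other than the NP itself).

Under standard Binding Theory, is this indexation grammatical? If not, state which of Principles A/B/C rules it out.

Principle C

The two coindexed NPs are *Daniel₁* (the higher occurrence) and *Daniel₁* (the lower occurrence).
*Daniel₁* (the lower occurrence) is an R-expression. Principle C requires it to be free everywhere.
*Daniel₁* (the higher occurrence) c-commands it and carries the same index.
The R-expression is bound → Principle C violation.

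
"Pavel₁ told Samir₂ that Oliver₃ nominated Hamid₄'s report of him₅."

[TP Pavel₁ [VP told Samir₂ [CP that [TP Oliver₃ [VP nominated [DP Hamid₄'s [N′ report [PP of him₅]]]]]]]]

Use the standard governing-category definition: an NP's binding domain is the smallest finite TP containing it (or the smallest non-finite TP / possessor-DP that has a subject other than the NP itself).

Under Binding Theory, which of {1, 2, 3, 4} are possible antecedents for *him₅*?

{1, 2, 3}

*him* is a pronoun, so Principle B applies: it must be free in its binding domain.
Binding domain of *him₅*: the possessed DP, whose subject is Hamid₄.
*Pavel₁* c-commands the pronoun but from outside its binding domain, and is not c-commanded by it → coindexation permitted.
*Samir₂* c-commands the pronoun but from outside its binding domain, and is not c-commanded by it → coindexation permitted.
*Oliver₃* c-commands the pronoun but from outside its binding domain, and is not c-commanded by it → coindexation permitted.
*Hamid₄* c-commands the pronoun within its binding domain → coindexation would violate Principle B.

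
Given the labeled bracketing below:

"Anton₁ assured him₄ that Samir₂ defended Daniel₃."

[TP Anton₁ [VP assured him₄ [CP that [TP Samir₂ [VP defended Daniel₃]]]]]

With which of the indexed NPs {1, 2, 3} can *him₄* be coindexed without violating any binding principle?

none

*him* is a pronoun, so Principle B applies: it must be free in its binding domain.
Binding domain of *him₄*: the matrix TP, whose subject is Anton₁.
*Anton₁* c-commands the pronoun within its binding domain → coindexation would violate Principle B.
*Samir₂*: the pronoun c-commands this R-expression → coindexation would violate Principle C on *Samir₂*.
*Daniel₃*: the pronoun c-commands this R-expression → coindexation would violate Principle C on *Daniel₃*.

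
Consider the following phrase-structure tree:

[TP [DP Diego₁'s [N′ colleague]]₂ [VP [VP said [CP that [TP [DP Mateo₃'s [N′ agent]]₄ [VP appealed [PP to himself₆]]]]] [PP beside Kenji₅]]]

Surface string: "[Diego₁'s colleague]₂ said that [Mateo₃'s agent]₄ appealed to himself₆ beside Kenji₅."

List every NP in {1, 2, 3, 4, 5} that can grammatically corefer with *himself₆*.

*himself* is an anaphor, so Principle A applies: it must be bound in its binding domain.
Binding domain of *himself₆*: the embedded TP, whose subject is [Mateo₃'s agent]₄.
*Diego₁* does not c-command the anaphor → cannot bind it.
*[Diego₁'s colleague]₂* c-commands the anaphor but is outside its binding domain → cannot satisfy Principle A.
*Mateo₃* does not c-command the anaphor → cannot bind it.
*[Mateo₃'s agent]₄* c-commands the anaphor within its binding domain → licit binder.
*Kenji₅* does not c-command the anaphor → cannot bind it.

{4}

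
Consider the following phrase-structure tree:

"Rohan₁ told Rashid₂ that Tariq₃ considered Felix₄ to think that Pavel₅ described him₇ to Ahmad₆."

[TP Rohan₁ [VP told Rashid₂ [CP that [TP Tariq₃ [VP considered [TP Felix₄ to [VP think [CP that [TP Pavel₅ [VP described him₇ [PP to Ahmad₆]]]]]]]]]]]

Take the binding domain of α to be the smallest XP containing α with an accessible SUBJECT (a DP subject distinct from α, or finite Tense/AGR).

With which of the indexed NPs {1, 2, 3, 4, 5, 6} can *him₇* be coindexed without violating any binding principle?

*him* is a pronoun, so Principle B applies: it must be free in its binding domain.
Binding domain of *him₇*: the embedded TP, whose subject is Pavel₅.
*Rohan₁* c-commands the pronoun but from outside its binding domain, and is not c-commanded by it → coindexation permitted.
*Rashid₂* c-commands the pronoun but from outside its binding domain, and is not c-commanded by it → coindexation permitted.
*Tariq₃* c-commands the pronoun but from outside its binding domain, and is not c-commanded by it → coindexation permitted.
*Felix₄* c-commands the pronoun but from outside its binding domain, and is not c-commanded by it → coindexation permitted.
*Pavel₅* c-commands the pronoun within its binding domain → coindexation would violate Principle B.
*Ahmad₆*: the pronoun c-commands this R-expression → coindexation would violate Principle C on *Ahmad₆*.

{1, 2, 3, 4}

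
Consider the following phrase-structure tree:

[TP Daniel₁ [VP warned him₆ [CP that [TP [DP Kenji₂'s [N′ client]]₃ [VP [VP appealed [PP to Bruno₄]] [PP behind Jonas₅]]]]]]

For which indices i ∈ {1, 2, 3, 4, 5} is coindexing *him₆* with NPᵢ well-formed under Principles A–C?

none

*him* is a pronoun, so Principle B applies: it must be free in its binding domain.
Binding domain of *him₆*: the matrix TP, whose subject is Daniel₁.
*Daniel₁* c-commands the pronoun within its binding domain → coindexation would violate Principle B.
*Kenji₂*: the pronoun c-commands this R-expression → coindexation would violate Principle C on *Kenji₂*.
*[Kenji₂'s client]₃*: the pronoun c-commands this R-expression → coindexation would violate Principle C on *[Kenji₂'s client]₃*.
*Bruno₄*: the pronoun c-commands this R-expression → coindexation would violate Principle C on *Bruno₄*.
*Jonas₅*: the pronoun c-commands this R-expression → coindexation would violate Principle C on *Jonas₅*.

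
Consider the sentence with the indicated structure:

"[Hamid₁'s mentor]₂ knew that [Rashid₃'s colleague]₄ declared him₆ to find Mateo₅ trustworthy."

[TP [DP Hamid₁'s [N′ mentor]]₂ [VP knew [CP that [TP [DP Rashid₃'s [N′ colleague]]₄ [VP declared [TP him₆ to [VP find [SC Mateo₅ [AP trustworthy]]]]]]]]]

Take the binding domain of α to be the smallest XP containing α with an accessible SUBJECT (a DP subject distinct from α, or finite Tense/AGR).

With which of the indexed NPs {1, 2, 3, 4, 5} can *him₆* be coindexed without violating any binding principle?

*him* is a pronoun, so Principle B applies: it must be free in its binding domain.
Binding domain of *him₆*: the embedded TP, whose subject is [Rashid₃'s colleague]₄.
*Hamid₁* and the pronoun do not c-command one another → neither Principle B nor Principle C is at stake; coindexation permitted.
*[Hamid₁'s mentor]₂* c-commands the pronoun but from outside its binding domain, and is not c-commanded by it → coindexation permitted.
*Rashid₃* and the pronoun do not c-command one another → neither Principle B nor Principle C is at stake; coindexation permitted.
*[Rashid₃'s colleague]₄* c-commands the pronoun within its binding domain → coindexation would violate Principle B.
*Mateo₅*: the pronoun c-commands this R-expression → coindexation would violate Principle C on *Mateo₅*.

{1, 2, 3}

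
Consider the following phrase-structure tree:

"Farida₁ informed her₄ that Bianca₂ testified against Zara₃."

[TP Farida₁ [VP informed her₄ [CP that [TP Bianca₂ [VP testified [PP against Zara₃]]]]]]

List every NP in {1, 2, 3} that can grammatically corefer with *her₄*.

*her* is a pronoun, so Principle B applies: it must be free in its binding domain.
Binding domain of *her₄*: the matrix TP, whose subject is Farida₁.
*Farida₁* c-commands the pronoun within its binding domain → coindexation would violate Principle B.
*Bianca₂*: the pronoun c-commands this R-expression → coindexation would violate Principle C on *Bianca₂*.
*Zara₃*: the pronoun c-commands this R-expression → coindexation would violate Principle C on *Zara₃*.

none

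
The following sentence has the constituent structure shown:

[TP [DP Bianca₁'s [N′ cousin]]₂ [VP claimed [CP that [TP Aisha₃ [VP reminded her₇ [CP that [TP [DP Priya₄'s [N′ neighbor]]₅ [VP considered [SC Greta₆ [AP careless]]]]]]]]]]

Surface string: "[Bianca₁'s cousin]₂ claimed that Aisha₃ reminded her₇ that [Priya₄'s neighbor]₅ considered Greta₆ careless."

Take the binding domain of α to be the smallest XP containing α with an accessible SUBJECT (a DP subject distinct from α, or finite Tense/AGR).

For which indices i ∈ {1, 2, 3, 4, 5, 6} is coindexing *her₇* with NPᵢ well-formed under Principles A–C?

*her* is a pronoun, so Principle B applies: it must be free in its binding domain.
Binding domain of *her₇*: the embedded TP, whose subject is Aisha₃.
*Bianca₁* and the pronoun do not c-command one another → neither Principle B nor Principle C is at stake; coindexation permitted.
*[Bianca₁'s cousin]₂* c-commands the pronoun but from outside its binding domain, and is not c-commanded by it → coindexation permitted.
*Aisha₃* c-commands the pronoun within its binding domain → coindexation would violate Principle B.
*Priya₄*: the pronoun c-commands this R-expression → coindexation would violate Principle C on *Priya₄*.
*[Priya₄'s neighbor]₅*: the pronoun c-commands this R-expression → coindexation would violate Principle C on *[Priya₄'s neighbor]₅*.
*Greta₆*: the pronoun c-commands this R-expression → coindexation would violate Principle C on *Greta₆*.

{1, 2}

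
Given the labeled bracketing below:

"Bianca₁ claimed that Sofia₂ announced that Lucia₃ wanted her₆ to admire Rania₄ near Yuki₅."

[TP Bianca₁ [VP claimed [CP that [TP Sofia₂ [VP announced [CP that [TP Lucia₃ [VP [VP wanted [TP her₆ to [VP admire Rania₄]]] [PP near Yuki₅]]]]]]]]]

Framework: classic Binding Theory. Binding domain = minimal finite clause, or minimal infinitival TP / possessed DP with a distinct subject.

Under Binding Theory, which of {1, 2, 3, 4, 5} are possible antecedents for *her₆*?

{1, 2, 5}

*her* is a pronoun, so Principle B applies: it must be free in its binding domain.
Binding domain of *her₆*: the embedded TP, whose subject is Lucia₃.
*Bianca₁* c-commands the pronoun but from outside its binding domain, and is not c-commanded by it → coindexation permitted.
*Sofia₂* c-commands the pronoun but from outside its binding domain, and is not c-commanded by it → coindexation permitted.
*Lucia₃* c-commands the pronoun within its binding domain → coindexation would violate Principle B.
*Rania₄*: the pronoun c-commands this R-expression → coindexation would violate Principle C on *Rania₄*.
*Yuki₅* and the pronoun do not c-command one another → neither Principle B nor Principle C is at stake; coindexation permitted.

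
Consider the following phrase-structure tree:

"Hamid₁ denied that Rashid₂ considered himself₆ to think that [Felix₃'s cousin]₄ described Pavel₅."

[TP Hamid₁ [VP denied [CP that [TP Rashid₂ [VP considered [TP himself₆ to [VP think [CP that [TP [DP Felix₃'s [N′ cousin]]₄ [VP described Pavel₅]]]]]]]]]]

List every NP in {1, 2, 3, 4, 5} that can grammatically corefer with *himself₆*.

{2}

*himself* is an anaphor, so Principle A applies: it must be bound in its binding domain.
Binding domain of *himself₆*: the embedded TP, whose subject is Rashid₂.
*Hamid₁* c-commands the anaphor but is outside its binding domain → cannot satisfy Principle A.
*Rashid₂* c-commands the anaphor within its binding domain → licit binder.
*Felix₃* does not c-command the anaphor → cannot bind it.
*[Felix₃'s cousin]₄* does not c-command the anaphor → cannot bind it.
*Pavel₅* does not c-command the anaphor → cannot bind it.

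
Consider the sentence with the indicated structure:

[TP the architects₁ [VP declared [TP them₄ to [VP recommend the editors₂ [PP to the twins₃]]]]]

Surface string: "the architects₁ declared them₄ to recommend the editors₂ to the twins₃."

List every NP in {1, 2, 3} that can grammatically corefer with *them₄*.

*them* is a pronoun, so Principle B applies: it must be free in its binding domain.
Binding domain of *them₄*: the matrix TP, whose subject is the architects₁.
*the architects₁* c-commands the pronoun within its binding domain → coindexation would violate Principle B.
*the editors₂*: the pronoun c-commands this R-expression → coindexation would violate Principle C on *the editors₂*.
*the twins₃*: the pronoun c-commands this R-expression → coindexation would violate Principle C on *the twins₃*.

none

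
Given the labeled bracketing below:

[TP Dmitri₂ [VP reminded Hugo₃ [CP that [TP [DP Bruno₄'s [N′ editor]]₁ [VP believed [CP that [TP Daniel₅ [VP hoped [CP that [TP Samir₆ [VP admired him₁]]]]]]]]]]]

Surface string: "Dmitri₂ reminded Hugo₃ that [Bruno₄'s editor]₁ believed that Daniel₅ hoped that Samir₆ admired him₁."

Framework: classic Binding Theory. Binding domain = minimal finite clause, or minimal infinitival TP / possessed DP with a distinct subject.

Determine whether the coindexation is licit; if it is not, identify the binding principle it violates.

grammatical

The two coindexed NPs are *[Bruno₄'s editor]₁* and *him₁*.
*him₁* is a pronoun; its binding domain is the embedded TP, whose subject is Samir₆. Within that domain it is c-commanded only by *Samir₆*, which carries a different index — the pronoun is free locally, so Principle B holds.
*[Bruno₄'s editor]₁* is an R-expression; *him₁* does not c-command it, and no other NP shares its index, so Principle C is satisfied.
All principles are respected.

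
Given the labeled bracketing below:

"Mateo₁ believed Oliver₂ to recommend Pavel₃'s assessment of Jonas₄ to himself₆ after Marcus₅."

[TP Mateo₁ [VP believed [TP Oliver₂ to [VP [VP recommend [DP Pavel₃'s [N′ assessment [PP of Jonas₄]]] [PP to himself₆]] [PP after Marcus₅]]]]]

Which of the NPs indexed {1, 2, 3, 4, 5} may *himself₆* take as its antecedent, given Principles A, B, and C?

*himself* is an anaphor, so Principle A applies: it must be bound in its binding domain.
Binding domain of *himself₆*: the embedded TP, whose subject is Oliver₂.
*Mateo₁* c-commands the anaphor but is outside its binding domain → cannot satisfy Principle A.
*Oliver₂* c-commands the anaphor within its binding domain → licit binder.
*Pavel₃* does not c-command the anaphor → cannot bind it.
*Jonas₄* does not c-command the anaphor → cannot bind it.
*Marcus₅* does not c-command the anaphor → cannot bind it.

{2}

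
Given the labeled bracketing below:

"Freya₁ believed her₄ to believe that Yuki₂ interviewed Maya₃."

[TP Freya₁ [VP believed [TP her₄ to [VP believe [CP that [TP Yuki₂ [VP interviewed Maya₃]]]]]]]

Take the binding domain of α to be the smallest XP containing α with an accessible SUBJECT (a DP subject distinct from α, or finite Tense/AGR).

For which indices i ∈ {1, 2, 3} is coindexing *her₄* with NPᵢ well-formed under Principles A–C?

none

*her* is a pronoun, so Principle B applies: it must be free in its binding domain.
Binding domain of *her₄*: the matrix TP, whose subject is Freya₁.
*Freya₁* c-commands the pronoun within its binding domain → coindexation would violate Principle B.
*Yuki₂*: the pronoun c-commands this R-expression → coindexation would violate Principle C on *Yuki₂*.
*Maya₃*: the pronoun c-commands this R-expression → coindexation would violate Principle C on *Maya₃*.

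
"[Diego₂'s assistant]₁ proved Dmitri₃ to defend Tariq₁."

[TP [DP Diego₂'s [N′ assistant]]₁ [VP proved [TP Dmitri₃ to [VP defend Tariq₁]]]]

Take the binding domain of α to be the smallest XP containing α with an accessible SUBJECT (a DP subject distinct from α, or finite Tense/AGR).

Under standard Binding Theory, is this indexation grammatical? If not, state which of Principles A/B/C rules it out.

Principle C

The two coindexed NPs are *[Diego₂'s assistant]₁* and *Tariq₁*.
*Tariq₁* is an R-expression. Principle C requires it to be free everywhere.
*[Diego₂'s assistant]₁* c-commands it and carries the same index.
The R-expression is bound → Principle C violation.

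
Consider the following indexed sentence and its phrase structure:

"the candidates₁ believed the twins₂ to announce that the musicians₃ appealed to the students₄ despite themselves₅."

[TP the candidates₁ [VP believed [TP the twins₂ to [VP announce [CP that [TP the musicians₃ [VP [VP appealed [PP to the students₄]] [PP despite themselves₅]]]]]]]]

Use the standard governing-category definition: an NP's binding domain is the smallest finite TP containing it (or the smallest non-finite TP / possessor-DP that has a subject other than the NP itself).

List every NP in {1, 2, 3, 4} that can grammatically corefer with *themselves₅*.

*themselves* is an anaphor, so Principle A applies: it must be bound in its binding domain.
Binding domain of *themselves₅*: the embedded TP, whose subject is the musicians₃.
*the candidates₁* c-commands the anaphor but is outside its binding domain → cannot satisfy Principle A.
*the twins₂* c-commands the anaphor but is outside its binding domain → cannot satisfy Principle A.
*the musicians₃* c-commands the anaphor within its binding domain → licit binder.
*the students₄* does not c-command the anaphor → cannot bind it.

{3}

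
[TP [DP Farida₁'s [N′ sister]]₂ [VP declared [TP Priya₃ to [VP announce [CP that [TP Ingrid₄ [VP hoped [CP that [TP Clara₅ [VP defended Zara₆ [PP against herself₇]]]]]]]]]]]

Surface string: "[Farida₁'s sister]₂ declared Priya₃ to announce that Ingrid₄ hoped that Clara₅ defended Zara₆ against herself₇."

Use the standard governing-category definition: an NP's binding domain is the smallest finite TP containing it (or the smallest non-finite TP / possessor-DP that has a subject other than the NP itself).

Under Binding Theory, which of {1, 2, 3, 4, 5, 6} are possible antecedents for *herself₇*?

*herself* is an anaphor, so Principle A applies: it must be bound in its binding domain.
Binding domain of *herself₇*: the embedded TP, whose subject is Clara₅.
*Farida₁* does not c-command the anaphor → cannot bind it.
*[Farida₁'s sister]₂* c-commands the anaphor but is outside its binding domain → cannot satisfy Principle A.
*Priya₃* c-commands the anaphor but is outside its binding domain → cannot satisfy Principle A.
*Ingrid₄* c-commands the anaphor but is outside its binding domain → cannot satisfy Principle A.
*Clara₅* c-commands the anaphor within its binding domain → licit binder.
*Zara₆* c-commands the anaphor within its binding domain → licit binder.

{5, 6}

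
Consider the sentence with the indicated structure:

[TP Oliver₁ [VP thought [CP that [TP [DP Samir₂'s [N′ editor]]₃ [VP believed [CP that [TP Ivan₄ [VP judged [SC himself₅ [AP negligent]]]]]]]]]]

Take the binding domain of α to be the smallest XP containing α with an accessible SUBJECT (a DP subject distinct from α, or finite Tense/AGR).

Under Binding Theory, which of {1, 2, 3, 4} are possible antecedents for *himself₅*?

{4}

*himself* is an anaphor, so Principle A applies: it must be bound in its binding domain.
Binding domain of *himself₅*: the embedded TP, whose subject is Ivan₄.
*Oliver₁* c-commands the anaphor but is outside its binding domain → cannot satisfy Principle A.
*Samir₂* does not c-command the anaphor → cannot bind it.
*[Samir₂'s editor]₃* c-commands the anaphor but is outside its binding domain → cannot satisfy Principle A.
*Ivan₄* c-commands the anaphor within its binding domain → licit binder.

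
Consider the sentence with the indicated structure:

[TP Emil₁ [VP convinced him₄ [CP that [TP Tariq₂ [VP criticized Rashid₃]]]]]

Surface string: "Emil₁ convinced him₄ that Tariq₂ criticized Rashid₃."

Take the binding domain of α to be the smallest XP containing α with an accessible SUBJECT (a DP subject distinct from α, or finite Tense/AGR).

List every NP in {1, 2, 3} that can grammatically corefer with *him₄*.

none

*him* is a pronoun, so Principle B applies: it must be free in its binding domain.
Binding domain of *him₄*: the matrix TP, whose subject is Emil₁.
*Emil₁* c-commands the pronoun within its binding domain → coindexation would violate Principle B.
*Tariq₂*: the pronoun c-commands this R-expression → coindexation would violate Principle C on *Tariq₂*.
*Rashid₃*: the pronoun c-commands this R-expression → coindexation would violate Principle C on *Rashid₃*.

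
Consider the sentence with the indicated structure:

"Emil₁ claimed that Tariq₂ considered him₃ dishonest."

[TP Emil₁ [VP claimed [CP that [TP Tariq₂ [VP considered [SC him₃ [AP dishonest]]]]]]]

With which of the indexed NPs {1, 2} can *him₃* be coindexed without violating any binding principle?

{1}

*him* is a pronoun, so Principle B applies: it must be free in its binding domain.
Binding domain of *him₃*: the embedded TP, whose subject is Tariq₂.
*Emil₁* c-commands the pronoun but from outside its binding domain, and is not c-commanded by it → coindexation permitted.
*Tariq₂* c-commands the pronoun within its binding domain → coindexation would violate Principle B.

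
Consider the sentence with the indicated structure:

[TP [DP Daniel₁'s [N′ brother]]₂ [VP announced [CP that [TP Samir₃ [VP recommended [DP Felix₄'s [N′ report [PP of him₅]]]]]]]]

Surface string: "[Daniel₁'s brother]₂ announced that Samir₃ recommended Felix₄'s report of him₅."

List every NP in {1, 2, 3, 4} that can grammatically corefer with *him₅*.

*him* is a pronoun, so Principle B applies: it must be free in its binding domain.
Binding domain of *him₅*: the possessed DP, whose subject is Felix₄.
*Daniel₁* and the pronoun do not c-command one another → neither Principle B nor Principle C is at stake; coindexation permitted.
*[Daniel₁'s brother]₂* c-commands the pronoun but from outside its binding domain, and is not c-commanded by it → coindexation permitted.
*Samir₃* c-commands the pronoun but from outside its binding domain, and is not c-commanded by it → coindexation permitted.
*Felix₄* c-commands the pronoun within its binding domain → coindexation would violate Principle B.

{1, 2, 3}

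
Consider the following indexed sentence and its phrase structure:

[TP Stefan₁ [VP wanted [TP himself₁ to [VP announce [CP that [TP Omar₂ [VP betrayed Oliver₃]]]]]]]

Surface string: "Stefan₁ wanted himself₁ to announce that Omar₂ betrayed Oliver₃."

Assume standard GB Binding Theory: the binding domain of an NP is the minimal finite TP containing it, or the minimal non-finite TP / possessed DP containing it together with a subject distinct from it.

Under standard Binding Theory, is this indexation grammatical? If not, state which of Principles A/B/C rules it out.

The two coindexed NPs are *Stefan₁* and *himself₁*.
*himself₁* is an anaphor; its binding domain is the matrix TP, whose subject is Stefan₁. *Stefan₁* c-commands it within that domain and shares its index, so Principle A is satisfied.
*Stefan₁* is an R-expression; *himself₁* does not c-command it, and no other NP shares its index, so Principle C is satisfied.
All principles are respected.

grammatical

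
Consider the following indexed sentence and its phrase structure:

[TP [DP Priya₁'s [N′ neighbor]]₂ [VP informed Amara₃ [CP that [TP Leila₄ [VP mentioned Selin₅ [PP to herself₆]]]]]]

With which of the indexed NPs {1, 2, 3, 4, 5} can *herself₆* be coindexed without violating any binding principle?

*herself* is an anaphor, so Principle A applies: it must be bound in its binding domain.
Binding domain of *herself₆*: the embedded TP, whose subject is Leila₄.
*Priya₁* does not c-command the anaphor → cannot bind it.
*[Priya₁'s neighbor]₂* c-commands the anaphor but is outside its binding domain → cannot satisfy Principle A.
*Amara₃* c-commands the anaphor but is outside its binding domain → cannot satisfy Principle A.
*Leila₄* c-commands the anaphor within its binding domain → licit binder.
*Selin₅* c-commands the anaphor within its binding domain → licit binder.

{4, 5}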